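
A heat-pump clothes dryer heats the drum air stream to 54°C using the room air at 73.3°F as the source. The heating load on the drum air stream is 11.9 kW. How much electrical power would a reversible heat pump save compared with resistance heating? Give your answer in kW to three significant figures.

10.8 kW

In absolute terms T_C = 296.09 K and T_H = 327.15 K, so ΔT = 31.06 K.
COP_Carnot = T_H/ΔT = 327.15/31.06 = 10.53.
Resistance heating needs Ẇ_res = Q̇_H = 11.90 kW; the reversible heat pump needs only Ẇ_hp = Q̇_H/COP = 1.130 kW.
Saving = 11.90 − 1.130 = 10.77 kW.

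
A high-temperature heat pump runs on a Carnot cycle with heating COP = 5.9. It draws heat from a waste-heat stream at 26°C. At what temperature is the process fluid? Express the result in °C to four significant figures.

87.05 °C

COP_HP = T_H/(T_H − T_C) rearranges to T_H = COP·T_C/(COP − 1).
With T_C = 299.15 K, T_H = 5.9 × 299.15/4.900 = 360.20 K.
Converting, 360.20 K = 87.05°C.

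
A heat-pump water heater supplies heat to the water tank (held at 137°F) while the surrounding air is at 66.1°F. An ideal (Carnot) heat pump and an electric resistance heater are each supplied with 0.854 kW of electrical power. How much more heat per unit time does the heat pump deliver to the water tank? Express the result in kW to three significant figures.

6.33 kW

In absolute terms T_C = 292.09 K and T_H = 331.48 K, so ΔT = 39.39 K.
COP_Carnot = T_H/ΔT = 331.48/39.39 = 8.416.
The heat pump delivers Q̇_H = COP × Ẇ = 7.187 kW; the resistance heater delivers Ẇ = 0.8540 kW.
Extra = (COP − 1)·Ẇ = 6.333 kW.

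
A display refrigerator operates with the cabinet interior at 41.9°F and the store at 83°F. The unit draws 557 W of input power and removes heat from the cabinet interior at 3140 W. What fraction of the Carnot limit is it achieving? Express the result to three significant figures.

COP_actual = Q̇_C/Ẇ = 3140/557.0 = 5.637.
In absolute terms T_C = 278.65 K and T_H = 301.48 K, so ΔT = 22.83 K.
COP_Carnot = T_C/ΔT = 278.65/22.83 = 12.20.
η_II = COP_actual/COP_Carnot = 5.637/12.20 = 0.4619.

0.462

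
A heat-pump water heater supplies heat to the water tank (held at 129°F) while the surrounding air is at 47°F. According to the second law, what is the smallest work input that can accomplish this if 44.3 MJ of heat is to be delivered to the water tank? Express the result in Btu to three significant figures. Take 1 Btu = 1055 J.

5850 Btu

In absolute terms T_C = 281.48 K and T_H = 327.04 K, so ΔT = 45.56 K.
The reversible limit is COP_HP = T_H/ΔT = 7.179, so W_min = Q_H/COP = Q_H·ΔT/T_H.
W_min = 44.30 × 45.56/327.04 = 6.171 MJ = 5849 Btu.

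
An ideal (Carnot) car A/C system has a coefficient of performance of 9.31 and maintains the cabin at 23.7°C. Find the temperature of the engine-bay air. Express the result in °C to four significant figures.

55.59 °C

COP_R = T_C/(T_H − T_C) gives T_H − T_C = T_C/COP.
With T_C = 296.85 K, T_H = 296.85 × (1 + 1/9.31) = 328.74 K.
Converting, 328.74 K = 55.59°C.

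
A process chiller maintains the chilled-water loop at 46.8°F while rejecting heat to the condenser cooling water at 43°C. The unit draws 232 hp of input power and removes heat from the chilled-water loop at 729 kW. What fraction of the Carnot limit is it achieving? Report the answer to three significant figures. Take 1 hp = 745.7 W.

Converting, Q̇_C = 729.0 kW = 977.6 hp, so COP_actual = Q̇_C/Ẇ = 977.6/232.0 = 4.214.
In absolute terms T_C = 281.37 K and T_H = 316.15 K, so ΔT = 34.78 K.
COP_Carnot = T_C/ΔT = 281.37/34.78 = 8.091.
η_II = COP_actual/COP_Carnot = 4.214/8.091 = 0.5208.

0.521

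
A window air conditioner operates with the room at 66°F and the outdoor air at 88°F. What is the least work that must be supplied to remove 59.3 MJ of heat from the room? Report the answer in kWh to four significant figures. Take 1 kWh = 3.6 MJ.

In absolute terms T_C = 292.04 K and T_H = 304.26 K, so ΔT = 12.22 K.
The reversible limit is COP_R = T_C/ΔT = 23.89, so W_min = Q_C/COP = Q_C·ΔT/T_C.
W_min = 59.30 × 12.22/292.04 = 2.482 MJ = 0.6894 kWh.

0.6894 kWh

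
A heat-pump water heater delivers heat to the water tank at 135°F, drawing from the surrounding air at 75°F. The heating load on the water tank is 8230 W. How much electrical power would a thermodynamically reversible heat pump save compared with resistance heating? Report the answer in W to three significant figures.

In absolute terms T_C = 297.04 K and T_H = 330.37 K, so ΔT = 33.33 K.
COP_Carnot = T_H/ΔT = 330.37/33.33 = 9.911.
Resistance heating needs Ẇ_res = Q̇_H = 8230 W; the reversible heat pump needs only Ẇ_hp = Q̇_H/COP = 830.4 W.
Saving = 8230 − 830.4 = 7400 W.

7400 W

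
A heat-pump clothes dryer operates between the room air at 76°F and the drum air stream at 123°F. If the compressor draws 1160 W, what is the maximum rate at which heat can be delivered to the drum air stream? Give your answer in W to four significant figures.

In absolute terms T_C = 297.59 K and T_H = 323.71 K, so ΔT = 26.11 K.
COP_Carnot = T_H/ΔT = 323.71/26.11 = 12.40.
Q̇_max = COP_Carnot × Ẇ = 12.40 × 1160 W = 14380 W.

14380 W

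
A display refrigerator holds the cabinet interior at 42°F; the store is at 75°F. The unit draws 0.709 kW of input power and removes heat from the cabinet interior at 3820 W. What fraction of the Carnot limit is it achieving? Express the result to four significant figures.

Converting, Q̇_C = 3820 W = 3.820 kW, so COP_actual = Q̇_C/Ẇ = 3.820/0.7090 = 5.388.
In absolute terms T_C = 278.71 K and T_H = 297.04 K, so ΔT = 18.33 K.
COP_Carnot = T_C/ΔT = 278.71/18.33 = 15.20.
η_II = COP_actual/COP_Carnot = 5.388/15.20 = 0.3544.

0.3544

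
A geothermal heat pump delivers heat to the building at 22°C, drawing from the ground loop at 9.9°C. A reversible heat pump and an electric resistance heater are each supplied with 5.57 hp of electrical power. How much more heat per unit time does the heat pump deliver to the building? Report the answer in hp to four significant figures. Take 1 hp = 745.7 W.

130.3 hp

In absolute terms T_C = 283.05 K and T_H = 295.15 K, so ΔT = 12.10 K.
COP_Carnot = T_H/ΔT = 295.15/12.10 = 24.39.
The heat pump delivers Q̇_H = COP × Ẇ = 135.9 hp; the resistance heater delivers Ẇ = 5.570 hp.
Extra = (COP − 1)·Ẇ = 130.3 hp.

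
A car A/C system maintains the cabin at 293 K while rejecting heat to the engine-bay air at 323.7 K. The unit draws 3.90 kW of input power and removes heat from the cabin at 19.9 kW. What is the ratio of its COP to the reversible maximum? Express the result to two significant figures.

0.53

COP_actual = Q̇_C/Ẇ = 19.90/3.900 = 5.103.
The reservoir spacing is ΔT = 323.7 − 293 = 30.70 K.
COP_Carnot = T_C/ΔT = 293.00/30.70 = 9.544.
η_II = COP_actual/COP_Carnot = 5.103/9.544 = 0.5346.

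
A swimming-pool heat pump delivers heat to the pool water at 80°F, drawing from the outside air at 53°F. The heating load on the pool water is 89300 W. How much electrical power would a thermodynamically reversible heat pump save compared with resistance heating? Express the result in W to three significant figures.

84800 W

In absolute terms T_C = 284.82 K and T_H = 299.82 K, so ΔT = 15.00 K.
COP_Carnot = T_H/ΔT = 299.82/15.00 = 19.99.
Resistance heating needs Ẇ_res = Q̇_H = 89300 W; the reversible heat pump needs only Ẇ_hp = Q̇_H/COP = 4468 W.
Saving = 89300 − 4468 = 84830 W.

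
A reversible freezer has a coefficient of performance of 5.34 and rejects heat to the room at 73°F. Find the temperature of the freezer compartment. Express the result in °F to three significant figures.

-11.0 °F

For a Carnot refrigerator COP_R = T_C/(T_H − T_C), so T_C = COP·T_H/(1 + COP).
With T_H = 295.93 K, T_C = 5.34 × 295.93/6.340 = 249.25 K.
Converting, 249.25 K = -11.02°F.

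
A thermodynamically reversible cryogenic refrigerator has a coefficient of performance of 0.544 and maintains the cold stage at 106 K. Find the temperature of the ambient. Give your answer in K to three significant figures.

301 K

COP_R = T_C/(T_H − T_C) gives T_H − T_C = T_C/COP.
With T_C = 106.00 K, T_H = 106.00 × (1 + 1/0.544) = 300.85 K.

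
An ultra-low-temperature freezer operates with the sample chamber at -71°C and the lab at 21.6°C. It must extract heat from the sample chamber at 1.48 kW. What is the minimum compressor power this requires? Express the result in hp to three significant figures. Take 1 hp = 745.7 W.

0.909 hp

In absolute terms T_C = 202.15 K and T_H = 294.75 K, so ΔT = 92.60 K.
COP_Carnot = T_C/ΔT = 202.15/92.60 = 2.183.
Ẇ_min = Q̇/COP_Carnot = 1.480/2.183 = 0.6780 kW = 0.9091 hp.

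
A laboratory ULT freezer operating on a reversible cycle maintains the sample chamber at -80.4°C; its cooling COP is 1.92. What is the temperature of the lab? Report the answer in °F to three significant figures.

COP_R = T_C/(T_H − T_C) gives T_H − T_C = T_C/COP.
With T_C = 192.75 K, T_H = 192.75 × (1 + 1/1.92) = 293.14 K.
Converting, 293.14 K = 67.98°F.

68.0 °F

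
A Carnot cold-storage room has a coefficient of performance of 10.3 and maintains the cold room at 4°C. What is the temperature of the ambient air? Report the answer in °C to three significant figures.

COP_R = T_C/(T_H − T_C) gives T_H − T_C = T_C/COP.
With T_C = 277.15 K, T_H = 277.15 × (1 + 1/10.3) = 304.06 K.
Converting, 304.06 K = 30.91°C.

30.9 °C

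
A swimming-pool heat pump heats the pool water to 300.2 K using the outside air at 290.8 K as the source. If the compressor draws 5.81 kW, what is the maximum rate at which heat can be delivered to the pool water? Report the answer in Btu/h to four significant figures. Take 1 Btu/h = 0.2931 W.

633100 Btu/h

The reservoir spacing is ΔT = 300.2 − 290.8 = 9.400 K.
COP_Carnot = T_H/ΔT = 300.20/9.400 = 31.94.
Q̇_max = COP_Carnot × Ẇ = 31.94 × 5.810 kW = 185.5 kW = 633100 Btu/h.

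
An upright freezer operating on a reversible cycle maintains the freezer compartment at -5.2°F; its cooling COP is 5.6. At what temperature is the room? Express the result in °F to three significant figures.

76.0 °F

COP_R = T_C/(T_H − T_C) gives T_H − T_C = T_C/COP.
With T_C = 252.48 K, T_H = 252.48 × (1 + 1/5.6) = 297.57 K.
Converting, 297.57 K = 75.96°F.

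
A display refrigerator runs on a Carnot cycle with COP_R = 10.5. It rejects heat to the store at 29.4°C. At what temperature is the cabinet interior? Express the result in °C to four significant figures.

3.091 °C

For a Carnot refrigerator COP_R = T_C/(T_H − T_C), so T_C = COP·T_H/(1 + COP).
With T_H = 302.55 K, T_C = 10.5 × 302.55/11.50 = 276.24 K.
Converting, 276.24 K = 3.09°C.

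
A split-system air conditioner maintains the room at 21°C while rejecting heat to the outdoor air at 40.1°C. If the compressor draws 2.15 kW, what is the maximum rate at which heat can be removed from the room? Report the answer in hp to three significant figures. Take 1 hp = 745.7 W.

44.4 hp

In absolute terms T_C = 294.15 K and T_H = 313.25 K, so ΔT = 19.10 K.
COP_Carnot = T_C/ΔT = 294.15/19.10 = 15.40.
Q̇_max = COP_Carnot × Ẇ = 15.40 × 2.150 kW = 33.11 kW = 44.40 hp.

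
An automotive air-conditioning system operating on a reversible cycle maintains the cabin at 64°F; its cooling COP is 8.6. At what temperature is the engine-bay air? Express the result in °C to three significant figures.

COP_R = T_C/(T_H − T_C) gives T_H − T_C = T_C/COP.
With T_C = 290.93 K, T_H = 290.93 × (1 + 1/8.6) = 324.76 K.
Converting, 324.76 K = 51.61°C.

51.6 °C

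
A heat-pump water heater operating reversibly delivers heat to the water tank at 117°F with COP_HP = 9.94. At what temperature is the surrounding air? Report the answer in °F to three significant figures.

COP_HP = T_H/(T_H − T_C) gives T_H − T_C = T_H/COP.
With T_H = 320.37 K, T_C = 320.37 × (1 − 1/9.94) = 288.14 K.
Converting, 288.14 K = 58.98°F.

59.0 °F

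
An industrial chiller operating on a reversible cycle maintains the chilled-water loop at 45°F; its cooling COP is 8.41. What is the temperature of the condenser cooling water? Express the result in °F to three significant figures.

105 °F

COP_R = T_C/(T_H − T_C) gives T_H − T_C = T_C/COP.
With T_C = 280.37 K, T_H = 280.37 × (1 + 1/8.41) = 313.71 K.
Converting, 313.71 K = 105.01°F.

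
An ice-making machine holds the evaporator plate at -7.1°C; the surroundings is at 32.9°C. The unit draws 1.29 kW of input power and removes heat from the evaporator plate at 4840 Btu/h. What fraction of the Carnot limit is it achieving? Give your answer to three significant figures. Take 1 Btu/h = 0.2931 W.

Converting, Q̇_C = 4840 Btu/h = 1.419 kW, so COP_actual = Q̇_C/Ẇ = 1.419/1.290 = 1.100.
In absolute terms T_C = 266.05 K and T_H = 306.05 K, so ΔT = 40.00 K.
COP_Carnot = T_C/ΔT = 266.05/40.00 = 6.651.
η_II = COP_actual/COP_Carnot = 1.100/6.651 = 0.1653.

0.165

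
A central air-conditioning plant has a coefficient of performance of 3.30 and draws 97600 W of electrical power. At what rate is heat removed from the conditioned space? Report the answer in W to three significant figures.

Q̇_C = COP × Ẇ = 3.30 × 97600 = 322100 W.

322000 W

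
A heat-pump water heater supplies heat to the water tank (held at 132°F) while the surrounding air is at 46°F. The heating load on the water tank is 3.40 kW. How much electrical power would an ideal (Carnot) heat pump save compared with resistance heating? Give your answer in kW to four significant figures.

In absolute terms T_C = 280.93 K and T_H = 328.71 K, so ΔT = 47.78 K.
COP_Carnot = T_H/ΔT = 328.71/47.78 = 6.880.
Resistance heating needs Ẇ_res = Q̇_H = 3.400 kW; the reversible heat pump needs only Ẇ_hp = Q̇_H/COP = 0.4942 kW.
Saving = 3.400 − 0.4942 = 2.906 kW.

2.906 kW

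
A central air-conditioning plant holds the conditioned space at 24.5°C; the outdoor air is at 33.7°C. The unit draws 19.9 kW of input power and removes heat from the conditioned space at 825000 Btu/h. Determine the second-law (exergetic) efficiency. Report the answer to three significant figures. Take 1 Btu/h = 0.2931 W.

Converting, Q̇_C = 825000 Btu/h = 241.8 kW, so COP_actual = Q̇_C/Ẇ = 241.8/19.90 = 12.15.
In absolute terms T_C = 297.65 K and T_H = 306.85 K, so ΔT = 9.200 K.
COP_Carnot = T_C/ΔT = 297.65/9.200 = 32.35.
η_II = COP_actual/COP_Carnot = 12.15/32.35 = 0.3756.

0.376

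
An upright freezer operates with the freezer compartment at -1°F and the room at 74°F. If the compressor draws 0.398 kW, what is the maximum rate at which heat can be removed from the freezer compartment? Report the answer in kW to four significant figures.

2.434 kW

In absolute terms T_C = 254.82 K and T_H = 296.48 K, so ΔT = 41.67 K.
COP_Carnot = T_C/ΔT = 254.82/41.67 = 6.116.
Q̇_max = COP_Carnot × Ẇ = 6.116 × 0.3980 kW = 2.434 kW.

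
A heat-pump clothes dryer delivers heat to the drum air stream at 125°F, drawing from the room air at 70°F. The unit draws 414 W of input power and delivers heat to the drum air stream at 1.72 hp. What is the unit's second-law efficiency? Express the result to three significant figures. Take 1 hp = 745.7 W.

0.291

Converting, Q̇_H = 1.720 hp = 1283 W, so COP_actual = Q̇_H/Ẇ = 1283/414.0 = 3.098.
In absolute terms T_C = 294.26 K and T_H = 324.82 K, so ΔT = 30.56 K.
COP_Carnot = T_H/ΔT = 324.82/30.56 = 10.63.
η_II = COP_actual/COP_Carnot = 3.098/10.63 = 0.2914.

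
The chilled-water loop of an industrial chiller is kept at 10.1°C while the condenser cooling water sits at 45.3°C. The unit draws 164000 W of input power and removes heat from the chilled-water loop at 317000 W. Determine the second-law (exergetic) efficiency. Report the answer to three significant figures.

COP_actual = Q̇_C/Ẇ = 317000/164000 = 1.933.
In absolute terms T_C = 283.25 K and T_H = 318.45 K, so ΔT = 35.20 K.
COP_Carnot = T_C/ΔT = 283.25/35.20 = 8.047.
η_II = COP_actual/COP_Carnot = 1.933/8.047 = 0.2402.

0.240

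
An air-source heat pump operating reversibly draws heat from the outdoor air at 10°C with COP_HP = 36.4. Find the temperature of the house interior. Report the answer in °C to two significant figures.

COP_HP = T_H/(T_H − T_C) rearranges to T_H = COP·T_C/(COP − 1).
With T_C = 283.15 K, T_H = 36.4 × 283.15/35.40 = 291.15 K.
Converting, 291.15 K = 18.00°C.

18 °C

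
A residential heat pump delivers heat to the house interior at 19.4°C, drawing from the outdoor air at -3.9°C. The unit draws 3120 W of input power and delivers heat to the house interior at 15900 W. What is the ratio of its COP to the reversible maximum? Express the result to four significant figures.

COP_actual = Q̇_H/Ẇ = 15900/3120 = 5.096.
In absolute terms T_C = 269.25 K and T_H = 292.55 K, so ΔT = 23.30 K.
COP_Carnot = T_H/ΔT = 292.55/23.30 = 12.56.
η_II = COP_actual/COP_Carnot = 5.096/12.56 = 0.4059.

0.4059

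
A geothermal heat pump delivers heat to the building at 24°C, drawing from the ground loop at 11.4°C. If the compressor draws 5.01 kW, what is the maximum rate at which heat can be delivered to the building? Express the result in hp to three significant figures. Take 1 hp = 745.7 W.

158 hp

In absolute terms T_C = 284.55 K and T_H = 297.15 K, so ΔT = 12.60 K.
COP_Carnot = T_H/ΔT = 297.15/12.60 = 23.58.
Q̇_max = COP_Carnot × Ẇ = 23.58 × 5.010 kW = 118.2 kW = 158.4 hp.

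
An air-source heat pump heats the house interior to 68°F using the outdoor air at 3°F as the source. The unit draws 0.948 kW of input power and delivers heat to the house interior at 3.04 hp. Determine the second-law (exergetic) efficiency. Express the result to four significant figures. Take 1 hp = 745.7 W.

0.2946

Converting, Q̇_H = 3.040 hp = 2.267 kW, so COP_actual = Q̇_H/Ẇ = 2.267/0.9480 = 2.391.
In absolute terms T_C = 257.04 K and T_H = 293.15 K, so ΔT = 36.11 K.
COP_Carnot = T_H/ΔT = 293.15/36.11 = 8.118.
η_II = COP_actual/COP_Carnot = 2.391/8.118 = 0.2946.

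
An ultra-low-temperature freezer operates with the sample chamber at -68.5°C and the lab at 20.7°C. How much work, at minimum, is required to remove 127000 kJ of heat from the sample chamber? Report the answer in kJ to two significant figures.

In absolute terms T_C = 204.65 K and T_H = 293.85 K, so ΔT = 89.20 K.
The reversible limit is COP_R = T_C/ΔT = 2.294, so W_min = Q_C/COP = Q_C·ΔT/T_C.
W_min = 127000 × 89.20/204.65 = 55350 kJ.

55000 kJ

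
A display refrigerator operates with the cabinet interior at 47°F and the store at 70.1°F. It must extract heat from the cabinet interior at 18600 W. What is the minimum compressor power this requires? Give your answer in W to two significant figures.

850 W

In absolute terms T_C = 281.48 K and T_H = 294.32 K, so ΔT = 12.83 K.
COP_Carnot = T_C/ΔT = 281.48/12.83 = 21.93.
Ẇ_min = Q̇/COP_Carnot = 18600/21.93 = 848.0 W.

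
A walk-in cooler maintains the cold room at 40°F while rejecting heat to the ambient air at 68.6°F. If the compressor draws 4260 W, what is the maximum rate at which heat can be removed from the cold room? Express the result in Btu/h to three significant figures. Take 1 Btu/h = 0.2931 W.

254000 Btu/h

In absolute terms T_C = 277.59 K and T_H = 293.48 K, so ΔT = 15.89 K.
COP_Carnot = T_C/ΔT = 277.59/15.89 = 17.47.
Q̇_max = COP_Carnot × Ẇ = 17.47 × 4260 W = 74430 W = 253900 Btu/h.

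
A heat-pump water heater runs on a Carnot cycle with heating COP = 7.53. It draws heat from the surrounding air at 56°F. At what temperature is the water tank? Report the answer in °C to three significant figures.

COP_HP = T_H/(T_H − T_C) rearranges to T_H = COP·T_C/(COP − 1).
With T_C = 286.48 K, T_H = 7.53 × 286.48/6.530 = 330.36 K.
Converting, 330.36 K = 57.21°C.

57.2 °C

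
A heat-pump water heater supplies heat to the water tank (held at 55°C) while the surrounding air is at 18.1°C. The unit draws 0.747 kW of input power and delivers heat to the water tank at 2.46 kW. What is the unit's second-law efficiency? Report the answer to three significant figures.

0.370

COP_actual = Q̇_H/Ẇ = 2.460/0.7470 = 3.293.
In absolute terms T_C = 291.25 K and T_H = 328.15 K, so ΔT = 36.90 K.
COP_Carnot = T_H/ΔT = 328.15/36.90 = 8.893.
η_II = COP_actual/COP_Carnot = 3.293/8.893 = 0.3703.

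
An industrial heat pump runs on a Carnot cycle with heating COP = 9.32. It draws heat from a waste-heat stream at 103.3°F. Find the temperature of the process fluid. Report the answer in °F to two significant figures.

COP_HP = T_H/(T_H − T_C) rearranges to T_H = COP·T_C/(COP − 1).
With T_C = 312.76 K, T_H = 9.32 × 312.76/8.320 = 350.35 K.
Converting, 350.35 K = 170.96°F.

170 °F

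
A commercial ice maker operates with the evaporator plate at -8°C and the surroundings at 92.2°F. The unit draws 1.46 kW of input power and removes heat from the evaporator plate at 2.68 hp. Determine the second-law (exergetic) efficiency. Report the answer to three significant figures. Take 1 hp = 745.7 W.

Converting, Q̇_C = 2.680 hp = 1.998 kW, so COP_actual = Q̇_C/Ẇ = 1.998/1.460 = 1.369.
In absolute terms T_C = 265.15 K and T_H = 306.59 K, so ΔT = 41.44 K.
COP_Carnot = T_C/ΔT = 265.15/41.44 = 6.398.
η_II = COP_actual/COP_Carnot = 1.369/6.398 = 0.2140.

0.214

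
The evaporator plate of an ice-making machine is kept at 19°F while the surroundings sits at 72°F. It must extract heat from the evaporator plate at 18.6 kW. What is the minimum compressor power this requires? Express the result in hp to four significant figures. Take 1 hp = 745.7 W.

In absolute terms T_C = 265.93 K and T_H = 295.37 K, so ΔT = 29.44 K.
COP_Carnot = T_C/ΔT = 265.93/29.44 = 9.032.
Ẇ_min = Q̇/COP_Carnot = 18.60/9.032 = 2.059 kW = 2.762 hp.

2.762 hp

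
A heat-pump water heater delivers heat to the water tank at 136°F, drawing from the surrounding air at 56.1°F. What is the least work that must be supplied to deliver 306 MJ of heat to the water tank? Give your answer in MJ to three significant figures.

In absolute terms T_C = 286.54 K and T_H = 330.93 K, so ΔT = 44.39 K.
The reversible limit is COP_HP = T_H/ΔT = 7.455, so W_min = Q_H/COP = Q_H·ΔT/T_H.
W_min = 306.0 × 44.39/330.93 = 41.05 MJ.

41.0 MJ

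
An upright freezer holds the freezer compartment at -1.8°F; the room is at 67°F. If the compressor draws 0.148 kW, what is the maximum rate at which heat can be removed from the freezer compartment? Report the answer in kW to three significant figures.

0.985 kW

In absolute terms T_C = 254.37 K and T_H = 292.59 K, so ΔT = 38.22 K.
COP_Carnot = T_C/ΔT = 254.37/38.22 = 6.655.
Q̇_max = COP_Carnot × Ẇ = 6.655 × 0.1480 kW = 0.9850 kW.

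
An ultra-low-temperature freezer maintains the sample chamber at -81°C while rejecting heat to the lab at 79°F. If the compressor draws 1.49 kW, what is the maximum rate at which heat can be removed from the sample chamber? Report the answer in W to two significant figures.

In absolute terms T_C = 192.15 K and T_H = 299.26 K, so ΔT = 107.1 K.
COP_Carnot = T_C/ΔT = 192.15/107.1 = 1.794.
Q̇_max = COP_Carnot × Ẇ = 1.794 × 1.490 kW = 2.673 kW = 2673 W.

2700 W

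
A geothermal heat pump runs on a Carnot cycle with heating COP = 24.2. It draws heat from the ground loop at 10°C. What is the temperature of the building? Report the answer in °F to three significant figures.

COP_HP = T_H/(T_H − T_C) rearranges to T_H = COP·T_C/(COP − 1).
With T_C = 283.15 K, T_H = 24.2 × 283.15/23.20 = 295.35 K.
Converting, 295.35 K = 71.97°F.

72.0 °F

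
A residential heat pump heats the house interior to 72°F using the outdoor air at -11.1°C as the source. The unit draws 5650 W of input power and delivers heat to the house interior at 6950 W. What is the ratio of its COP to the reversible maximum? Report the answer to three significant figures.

COP_actual = Q̇_H/Ẇ = 6950/5650 = 1.230.
In absolute terms T_C = 262.05 K and T_H = 295.37 K, so ΔT = 33.32 K.
COP_Carnot = T_H/ΔT = 295.37/33.32 = 8.864.
η_II = COP_actual/COP_Carnot = 1.230/8.864 = 0.1388.

0.139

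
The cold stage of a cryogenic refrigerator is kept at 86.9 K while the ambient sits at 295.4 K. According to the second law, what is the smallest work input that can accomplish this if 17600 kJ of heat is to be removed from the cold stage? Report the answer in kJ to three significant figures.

42200 kJ

The reservoir spacing is ΔT = 295.4 − 86.9 = 208.5 K.
The reversible limit is COP_R = T_C/ΔT = 0.4168, so W_min = Q_C/COP = Q_C·ΔT/T_C.
W_min = 17600 × 208.5/86.90 = 42230 kJ.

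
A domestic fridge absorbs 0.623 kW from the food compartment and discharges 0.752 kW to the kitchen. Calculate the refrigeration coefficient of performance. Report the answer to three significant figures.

4.83

The first law gives Q̇_H = Q̇_C + Ẇ, so the three rates are Q̇_C = 0.6230, Q̇_H = 0.7520, Ẇ = 0.1290 kW.
COP_R = Q̇_C/Ẇ = 0.6230/0.1290 = 4.829.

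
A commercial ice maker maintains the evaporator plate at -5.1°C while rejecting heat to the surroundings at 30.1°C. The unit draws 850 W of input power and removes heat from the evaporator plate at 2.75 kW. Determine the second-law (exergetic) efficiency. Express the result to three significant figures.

0.425

Converting, Q̇_C = 2.750 kW = 2750 W, so COP_actual = Q̇_C/Ẇ = 2750/850.0 = 3.235.
In absolute terms T_C = 268.05 K and T_H = 303.25 K, so ΔT = 35.20 K.
COP_Carnot = T_C/ΔT = 268.05/35.20 = 7.615.
η_II = COP_actual/COP_Carnot = 3.235/7.615 = 0.4249.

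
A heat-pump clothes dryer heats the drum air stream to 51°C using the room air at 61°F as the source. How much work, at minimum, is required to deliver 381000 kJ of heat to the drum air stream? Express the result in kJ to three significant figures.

In absolute terms T_C = 289.26 K and T_H = 324.15 K, so ΔT = 34.89 K.
The reversible limit is COP_HP = T_H/ΔT = 9.291, so W_min = Q_H/COP = Q_H·ΔT/T_H.
W_min = 381000 × 34.89/324.15 = 41010 kJ.

41000 kJ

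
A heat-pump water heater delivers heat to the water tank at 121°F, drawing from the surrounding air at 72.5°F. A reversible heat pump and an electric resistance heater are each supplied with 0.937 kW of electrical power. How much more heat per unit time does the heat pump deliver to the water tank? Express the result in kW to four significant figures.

10.28 kW

In absolute terms T_C = 295.65 K and T_H = 322.59 K, so ΔT = 26.94 K.
COP_Carnot = T_H/ΔT = 322.59/26.94 = 11.97.
The heat pump delivers Q̇_H = COP × Ẇ = 11.22 kW; the resistance heater delivers Ẇ = 0.9370 kW.
Extra = (COP − 1)·Ẇ = 10.28 kW.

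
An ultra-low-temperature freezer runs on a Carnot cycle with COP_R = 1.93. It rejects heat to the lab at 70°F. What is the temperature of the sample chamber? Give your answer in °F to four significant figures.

-110.8 °F

For a Carnot refrigerator COP_R = T_C/(T_H − T_C), so T_C = COP·T_H/(1 + COP).
With T_H = 294.26 K, T_C = 1.93 × 294.26/2.930 = 193.83 K.
Converting, 193.83 K = -110.77°F.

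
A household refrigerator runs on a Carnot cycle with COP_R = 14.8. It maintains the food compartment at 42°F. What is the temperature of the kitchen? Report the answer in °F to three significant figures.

75.9 °F

COP_R = T_C/(T_H − T_C) gives T_H − T_C = T_C/COP.
With T_C = 278.71 K, T_H = 278.71 × (1 + 1/14.8) = 297.54 K.
Converting, 297.54 K = 75.90°F.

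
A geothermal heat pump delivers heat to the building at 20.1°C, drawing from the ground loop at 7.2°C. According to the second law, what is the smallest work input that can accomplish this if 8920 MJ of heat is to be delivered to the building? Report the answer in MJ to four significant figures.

In absolute terms T_C = 280.35 K and T_H = 293.25 K, so ΔT = 12.90 K.
The reversible limit is COP_HP = T_H/ΔT = 22.73, so W_min = Q_H/COP = Q_H·ΔT/T_H.
W_min = 8920 × 12.90/293.25 = 392.4 MJ.

392.4 MJ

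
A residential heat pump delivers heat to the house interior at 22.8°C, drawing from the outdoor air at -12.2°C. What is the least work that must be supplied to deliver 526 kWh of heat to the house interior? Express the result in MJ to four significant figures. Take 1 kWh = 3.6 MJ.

223.9 MJ

In absolute terms T_C = 260.95 K and T_H = 295.95 K, so ΔT = 35.00 K.
The reversible limit is COP_HP = T_H/ΔT = 8.456, so W_min = Q_H/COP = Q_H·ΔT/T_H.
W_min = 526.0 × 35.00/295.95 = 62.21 kWh = 223.9 MJ.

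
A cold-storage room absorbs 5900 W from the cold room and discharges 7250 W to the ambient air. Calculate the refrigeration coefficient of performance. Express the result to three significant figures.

The first law gives Q̇_H = Q̇_C + Ẇ, so the three rates are Q̇_C = 5900, Q̇_H = 7250, Ẇ = 1350 W.
COP_R = Q̇_C/Ẇ = 5900/1350 = 4.370.

4.37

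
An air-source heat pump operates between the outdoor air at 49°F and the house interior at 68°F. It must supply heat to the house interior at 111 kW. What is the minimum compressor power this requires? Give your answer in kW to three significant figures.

4.00 kW

In absolute terms T_C = 282.59 K and T_H = 293.15 K, so ΔT = 10.56 K.
COP_Carnot = T_H/ΔT = 293.15/10.56 = 27.77.
Ẇ_min = Q̇/COP_Carnot = 111.0/27.77 = 3.997 kW.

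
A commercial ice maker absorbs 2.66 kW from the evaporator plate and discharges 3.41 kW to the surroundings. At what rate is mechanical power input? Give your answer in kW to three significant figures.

For a cyclic device the first law requires Q̇_H = Q̇_C + Ẇ.
Ẇ = Q̇_H − Q̇_C = 0.7500 kW.

0.750 kW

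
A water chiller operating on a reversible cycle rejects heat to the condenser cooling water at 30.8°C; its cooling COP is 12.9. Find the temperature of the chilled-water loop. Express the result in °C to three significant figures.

8.93 °C

For a Carnot refrigerator COP_R = T_C/(T_H − T_C), so T_C = COP·T_H/(1 + COP).
With T_H = 303.95 K, T_C = 12.9 × 303.95/13.90 = 282.08 K.
Converting, 282.08 K = 8.93°C.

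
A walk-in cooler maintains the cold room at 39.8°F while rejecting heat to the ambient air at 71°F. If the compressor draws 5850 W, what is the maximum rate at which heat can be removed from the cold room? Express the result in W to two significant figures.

94000 W

In absolute terms T_C = 277.48 K and T_H = 294.82 K, so ΔT = 17.33 K.
COP_Carnot = T_C/ΔT = 277.48/17.33 = 16.01.
Q̇_max = COP_Carnot × Ẇ = 16.01 × 5850 W = 93650 W.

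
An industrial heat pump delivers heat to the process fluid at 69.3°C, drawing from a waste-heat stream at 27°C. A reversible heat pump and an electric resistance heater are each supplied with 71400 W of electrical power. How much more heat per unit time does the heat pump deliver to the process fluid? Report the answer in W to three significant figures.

507000 W

In absolute terms T_C = 300.15 K and T_H = 342.45 K, so ΔT = 42.30 K.
COP_Carnot = T_H/ΔT = 342.45/42.30 = 8.096.
The heat pump delivers Q̇_H = COP × Ẇ = 578000 W; the resistance heater delivers Ẇ = 71400 W.
Extra = (COP − 1)·Ẇ = 506600 W.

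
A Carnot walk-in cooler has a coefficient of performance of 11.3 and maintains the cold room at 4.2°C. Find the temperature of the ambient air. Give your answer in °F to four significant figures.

83.74 °F

COP_R = T_C/(T_H − T_C) gives T_H − T_C = T_C/COP.
With T_C = 277.35 K, T_H = 277.35 × (1 + 1/11.3) = 301.89 K.
Converting, 301.89 K = 83.74°F.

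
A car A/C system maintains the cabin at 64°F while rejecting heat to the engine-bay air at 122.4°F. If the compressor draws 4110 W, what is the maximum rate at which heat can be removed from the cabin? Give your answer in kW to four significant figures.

In absolute terms T_C = 290.93 K and T_H = 323.37 K, so ΔT = 32.44 K.
COP_Carnot = T_C/ΔT = 290.93/32.44 = 8.967.
Q̇_max = COP_Carnot × Ẇ = 8.967 × 4110 W = 36850 W = 36.85 kW.

36.85 kW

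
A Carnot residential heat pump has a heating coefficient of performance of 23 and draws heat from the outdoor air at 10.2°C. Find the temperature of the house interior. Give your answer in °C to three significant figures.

23.1 °C

COP_HP = T_H/(T_H − T_C) rearranges to T_H = COP·T_C/(COP − 1).
With T_C = 283.35 K, T_H = 23 × 283.35/22.00 = 296.23 K.
Converting, 296.23 K = 23.08°C.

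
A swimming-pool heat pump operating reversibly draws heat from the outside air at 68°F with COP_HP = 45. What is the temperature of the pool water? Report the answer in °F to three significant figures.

80.0 °F

COP_HP = T_H/(T_H − T_C) rearranges to T_H = COP·T_C/(COP − 1).
With T_C = 293.15 K, T_H = 45 × 293.15/44.00 = 299.81 K.
Converting, 299.81 K = 79.99°F.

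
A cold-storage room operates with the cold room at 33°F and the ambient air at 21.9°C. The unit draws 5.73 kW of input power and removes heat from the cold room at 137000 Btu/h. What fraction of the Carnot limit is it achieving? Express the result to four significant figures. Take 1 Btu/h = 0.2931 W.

Converting, Q̇_C = 137000 Btu/h = 40.15 kW, so COP_actual = Q̇_C/Ẇ = 40.15/5.730 = 7.008.
In absolute terms T_C = 273.71 K and T_H = 295.05 K, so ΔT = 21.34 K.
COP_Carnot = T_C/ΔT = 273.71/21.34 = 12.82.
η_II = COP_actual/COP_Carnot = 7.008/12.82 = 0.5465.

0.5465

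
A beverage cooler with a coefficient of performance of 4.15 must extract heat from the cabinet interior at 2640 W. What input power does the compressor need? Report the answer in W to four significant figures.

Ẇ = Q̇_C/COP = 2640/4.15 = 636.1 W.

636.1 W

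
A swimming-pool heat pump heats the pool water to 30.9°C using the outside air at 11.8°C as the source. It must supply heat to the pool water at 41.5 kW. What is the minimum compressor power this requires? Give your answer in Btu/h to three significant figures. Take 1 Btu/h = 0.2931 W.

In absolute terms T_C = 284.95 K and T_H = 304.05 K, so ΔT = 19.10 K.
COP_Carnot = T_H/ΔT = 304.05/19.10 = 15.92.
Ẇ_min = Q̇/COP_Carnot = 41.50/15.92 = 2.607 kW = 8894 Btu/h.

8890 Btu/h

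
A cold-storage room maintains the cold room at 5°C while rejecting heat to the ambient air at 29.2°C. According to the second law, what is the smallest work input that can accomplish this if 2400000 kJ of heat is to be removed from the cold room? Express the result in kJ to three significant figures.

In absolute terms T_C = 278.15 K and T_H = 302.35 K, so ΔT = 24.20 K.
The reversible limit is COP_R = T_C/ΔT = 11.49, so W_min = Q_C/COP = Q_C·ΔT/T_C.
W_min = 2400000 × 24.20/278.15 = 208800 kJ.

209000 kJ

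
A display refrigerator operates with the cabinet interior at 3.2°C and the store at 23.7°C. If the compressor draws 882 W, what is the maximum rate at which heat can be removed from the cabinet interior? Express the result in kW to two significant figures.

12 kW

In absolute terms T_C = 276.35 K and T_H = 296.85 K, so ΔT = 20.50 K.
COP_Carnot = T_C/ΔT = 276.35/20.50 = 13.48.
Q̇_max = COP_Carnot × Ẇ = 13.48 × 882.0 W = 11890 W = 11.89 kW.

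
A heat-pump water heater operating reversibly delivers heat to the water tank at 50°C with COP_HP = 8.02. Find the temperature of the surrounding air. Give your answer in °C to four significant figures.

9.707 °C

COP_HP = T_H/(T_H − T_C) gives T_H − T_C = T_H/COP.
With T_H = 323.15 K, T_C = 323.15 × (1 − 1/8.02) = 282.86 K.
Converting, 282.86 K = 9.71°C.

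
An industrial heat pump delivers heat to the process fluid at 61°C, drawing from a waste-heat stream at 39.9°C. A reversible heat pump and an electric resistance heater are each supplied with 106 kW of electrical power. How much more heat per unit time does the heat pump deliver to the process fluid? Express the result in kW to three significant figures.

In absolute terms T_C = 313.05 K and T_H = 334.15 K, so ΔT = 21.10 K.
COP_Carnot = T_H/ΔT = 334.15/21.10 = 15.84.
The heat pump delivers Q̇_H = COP × Ẇ = 1679 kW; the resistance heater delivers Ẇ = 106.0 kW.
Extra = (COP − 1)·Ẇ = 1573 kW.

1570 kW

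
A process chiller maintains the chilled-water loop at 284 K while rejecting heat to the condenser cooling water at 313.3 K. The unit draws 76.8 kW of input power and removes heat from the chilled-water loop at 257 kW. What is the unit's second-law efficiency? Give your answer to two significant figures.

COP_actual = Q̇_C/Ẇ = 257.0/76.80 = 3.346.
The reservoir spacing is ΔT = 313.3 − 284 = 29.30 K.
COP_Carnot = T_C/ΔT = 284.00/29.30 = 9.693.
η_II = COP_actual/COP_Carnot = 3.346/9.693 = 0.3452.

0.35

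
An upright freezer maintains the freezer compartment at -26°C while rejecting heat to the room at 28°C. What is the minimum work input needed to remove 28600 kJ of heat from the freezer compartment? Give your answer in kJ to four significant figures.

6249 kJ

In absolute terms T_C = 247.15 K and T_H = 301.15 K, so ΔT = 54.00 K.
The reversible limit is COP_R = T_C/ΔT = 4.577, so W_min = Q_C/COP = Q_C·ΔT/T_C.
W_min = 28600 × 54.00/247.15 = 6249 kJ.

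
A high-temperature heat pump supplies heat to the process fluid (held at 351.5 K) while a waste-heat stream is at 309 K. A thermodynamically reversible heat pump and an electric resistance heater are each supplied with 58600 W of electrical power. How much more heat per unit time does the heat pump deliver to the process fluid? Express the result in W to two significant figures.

430000 W

The reservoir spacing is ΔT = 351.5 − 309 = 42.50 K.
COP_Carnot = T_H/ΔT = 351.50/42.50 = 8.271.
The heat pump delivers Q̇_H = COP × Ẇ = 484700 W; the resistance heater delivers Ẇ = 58600 W.
Extra = (COP − 1)·Ẇ = 426100 W.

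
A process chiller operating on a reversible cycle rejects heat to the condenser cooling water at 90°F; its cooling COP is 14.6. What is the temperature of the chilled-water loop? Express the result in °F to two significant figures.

55 °F

For a Carnot refrigerator COP_R = T_C/(T_H − T_C), so T_C = COP·T_H/(1 + COP).
With T_H = 305.37 K, T_C = 14.6 × 305.37/15.60 = 285.80 K.
Converting, 285.80 K = 54.76°F.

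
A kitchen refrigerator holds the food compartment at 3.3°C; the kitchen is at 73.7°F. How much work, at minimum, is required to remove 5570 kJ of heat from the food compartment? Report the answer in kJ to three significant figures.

400 kJ

In absolute terms T_C = 276.45 K and T_H = 296.32 K, so ΔT = 19.87 K.
The reversible limit is COP_R = T_C/ΔT = 13.92, so W_min = Q_C/COP = Q_C·ΔT/T_C.
W_min = 5570 × 19.87/276.45 = 400.3 kJ.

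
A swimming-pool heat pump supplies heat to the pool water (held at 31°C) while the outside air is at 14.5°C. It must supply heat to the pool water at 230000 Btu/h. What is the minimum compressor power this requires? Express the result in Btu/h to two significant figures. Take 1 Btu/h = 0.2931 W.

In absolute terms T_C = 287.65 K and T_H = 304.15 K, so ΔT = 16.50 K.
COP_Carnot = T_H/ΔT = 304.15/16.50 = 18.43.
Ẇ_min = Q̇/COP_Carnot = 230000/18.43 = 12480 Btu/h.

12000 Btu/h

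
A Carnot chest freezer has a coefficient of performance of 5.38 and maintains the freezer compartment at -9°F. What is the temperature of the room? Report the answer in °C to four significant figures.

23.76 °C

COP_R = T_C/(T_H − T_C) gives T_H − T_C = T_C/COP.
With T_C = 250.37 K, T_H = 250.37 × (1 + 1/5.38) = 296.91 K.
Converting, 296.91 K = 23.76°C.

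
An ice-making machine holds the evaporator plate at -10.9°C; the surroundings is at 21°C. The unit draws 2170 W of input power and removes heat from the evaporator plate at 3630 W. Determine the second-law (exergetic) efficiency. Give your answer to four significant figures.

0.2035

COP_actual = Q̇_C/Ẇ = 3630/2170 = 1.673.
In absolute terms T_C = 262.25 K and T_H = 294.15 K, so ΔT = 31.90 K.
COP_Carnot = T_C/ΔT = 262.25/31.90 = 8.221.
η_II = COP_actual/COP_Carnot = 1.673/8.221 = 0.2035.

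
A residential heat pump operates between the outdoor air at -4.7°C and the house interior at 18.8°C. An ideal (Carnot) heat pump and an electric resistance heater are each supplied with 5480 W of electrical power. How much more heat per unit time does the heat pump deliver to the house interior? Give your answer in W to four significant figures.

62600 W

In absolute terms T_C = 268.45 K and T_H = 291.95 K, so ΔT = 23.50 K.
COP_Carnot = T_H/ΔT = 291.95/23.50 = 12.42.
The heat pump delivers Q̇_H = COP × Ẇ = 68080 W; the resistance heater delivers Ẇ = 5480 W.
Extra = (COP − 1)·Ẇ = 62600 W.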